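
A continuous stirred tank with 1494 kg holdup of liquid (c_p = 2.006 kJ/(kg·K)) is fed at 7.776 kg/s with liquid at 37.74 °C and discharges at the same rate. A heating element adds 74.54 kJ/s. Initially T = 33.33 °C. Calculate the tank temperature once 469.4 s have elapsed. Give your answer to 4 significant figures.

Heat balance on the well-mixed liquid: M c_p dT/dt = ṁ c_p (T_in − T) + 74.54.
Rearrange: dT/dt = (T_ss − T)/τ with τ = M/ṁ = 192.130 s and T_ss = T_in + Q̇/(ṁ c_p) = 42.5186 °C.
T approaches T_ss exponentially: T(t) = T_ss + (T₀ − T_ss) e^(−t/τ).
T(469.4) = 42.5186 + (-9.18862)·e^(−469.4/192.130) = 42.5186 + (-9.18862)·0.0868874 = 41.7202 °C.

41.72 °C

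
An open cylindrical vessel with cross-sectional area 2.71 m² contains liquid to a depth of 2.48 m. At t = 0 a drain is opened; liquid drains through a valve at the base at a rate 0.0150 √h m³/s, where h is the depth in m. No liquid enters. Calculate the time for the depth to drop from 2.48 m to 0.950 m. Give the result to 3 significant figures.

217 s

Unsteady balance on liquid volume: A dh/dt = −0.0150 √h.
This is separable: 2 d(√h)/dt = −0.0150/A, so √h = √h₀ − (0.0150/(2A)) t.
t = 2A(√h₀ − √h)/0.0150 = 2·2.71·(√2.48 − √0.950)/0.0150
  = 5.4200 × (1.5748 − 0.97468) / 0.0150 = 216.84 s.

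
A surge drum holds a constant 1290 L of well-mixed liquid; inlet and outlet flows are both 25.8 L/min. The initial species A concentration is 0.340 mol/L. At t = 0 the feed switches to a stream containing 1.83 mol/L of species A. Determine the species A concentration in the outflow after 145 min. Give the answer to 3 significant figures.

Mass balance on the solute (V constant): V dC/dt = Q(C_in − C).
Time constant τ = V/Q = 1290/25.8 = 50.000 min.
Integrating: C(t) = C_in + (C₀ − C_in) e^(−t/τ).
C(145) = 1.83 + (0.340 − 1.83)·e^(−145/50.000) = 1.83 + (-1.4900)·0.055023 = 1.7480 mol/L.

1.75 mol/L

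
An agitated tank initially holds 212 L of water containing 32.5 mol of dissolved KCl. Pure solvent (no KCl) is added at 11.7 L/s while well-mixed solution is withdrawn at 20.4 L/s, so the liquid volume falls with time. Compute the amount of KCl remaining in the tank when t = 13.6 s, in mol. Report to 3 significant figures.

Let m(t) be the amount of KCl. Volume: V(t) = V₀ + (Q_in − Q_out) t = 212 − 8.7000 t; V(13.6) = 93.680 L.
No KCl enters, so dm/dt = −Q_out · (m/V).
Separate: dm/m = −Q_out dt/V(t) ⇒ ln(m/m₀) = −(Q_out/(Q_in−Q_out)) ln(V/V₀).
m = m₀ (V₀/V)^(Q_out/(Q_in−Q_out)) = 32.5 × (212/93.680)^(-2.3448) = 4.7885 mol.

4.79 mol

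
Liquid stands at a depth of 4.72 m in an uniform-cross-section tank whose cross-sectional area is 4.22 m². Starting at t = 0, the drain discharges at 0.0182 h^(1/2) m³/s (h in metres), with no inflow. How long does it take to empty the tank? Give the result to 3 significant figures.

1010 s

Unsteady balance on liquid volume: A dh/dt = −0.0182 √h.
This is separable: 2 d(√h)/dt = −0.0182/A, so √h = √h₀ − (0.0182/(2A)) t.
Set h = 0: 2√h₀ = (0.0182/A) t_empty ⇒ t_empty = 2A√h₀/0.0182.
t_empty = 2·4.22·√4.72/0.0182 = 8.4400·2.1726/0.0182 = 1007.5 s.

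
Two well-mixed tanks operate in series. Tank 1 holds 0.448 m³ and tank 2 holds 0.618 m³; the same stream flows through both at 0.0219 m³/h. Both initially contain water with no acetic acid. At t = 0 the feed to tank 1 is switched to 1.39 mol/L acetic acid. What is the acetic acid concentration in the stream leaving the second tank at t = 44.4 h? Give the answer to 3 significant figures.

Time constants: τᵢ = Vᵢ/Q for each well-mixed tank.
τ₁ = 0.448/0.0219 = 20.457 h; τ₂ = 0.618/0.0219 = 28.219 h.
Tank 1: C₁ = C_in(1 − e^(−t/τ₁)). Tank 2 (τ₁ ≠ τ₂): C₂ = C_in[1 − (τ₁ e^(−t/τ₁) − τ₂ e^(−t/τ₂))/(τ₁ − τ₂)].
At t = 44.4: e^(−t/τ₁) = 0.11413, e^(−t/τ₂) = 0.20734.
C₂ = 1.39·[1 − (20.457·0.11413 − 28.219·0.20734)/(-7.7626)] = 1.39·0.54702 = 0.76035 mol/L.

0.760 mol/L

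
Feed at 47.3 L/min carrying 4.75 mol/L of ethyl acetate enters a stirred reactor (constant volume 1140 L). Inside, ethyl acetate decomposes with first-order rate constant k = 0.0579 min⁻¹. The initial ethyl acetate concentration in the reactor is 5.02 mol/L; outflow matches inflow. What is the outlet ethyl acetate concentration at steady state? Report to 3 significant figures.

Species balance: V dC/dt = Q C_in − Q C − k V C.
Steady state (dC/dt = 0): C_ss = Q C_in/(Q + kV) = C_in/(1 + kV/Q).
C_ss = 47.3·4.75/(47.3 + 0.0579·1140) = 224.67/113.31 = 1.9829 mol/L.

1.98 mol/L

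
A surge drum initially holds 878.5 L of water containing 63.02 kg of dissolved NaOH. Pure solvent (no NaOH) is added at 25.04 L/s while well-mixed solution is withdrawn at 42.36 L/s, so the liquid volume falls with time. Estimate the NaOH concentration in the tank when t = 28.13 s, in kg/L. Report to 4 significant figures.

Total volume: dV/dt = Q_in − Q_out = -17.3200 L/s, so V(t) = 878.5 − 17.3200 t and V(28.13) = 391.288 L.
No NaOH enters, so dm/dt = −Q_out · (m/V).
dm/m = −Q_out dt/(V₀ − 17.3200 t); integrating gives ln(m/m₀) = −(Q_out/(Q_in−Q_out)) ln(V/V₀).
m = m₀ (V₀/V)^(Q_out/(Q_in−Q_out)) = 63.02 × (878.5/391.288)^(-2.44573) = 8.71825 kg.
C = m/V = 8.71825/391.288 = 0.0222809 kg/L.

0.02228 kg/L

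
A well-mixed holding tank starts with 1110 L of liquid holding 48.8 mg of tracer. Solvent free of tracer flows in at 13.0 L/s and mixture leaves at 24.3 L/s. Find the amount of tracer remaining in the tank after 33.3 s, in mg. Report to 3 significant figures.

20.0 mg

Let m(t) be the amount of tracer. Volume: V(t) = V₀ + (Q_in − Q_out) t = 1110 − 11.300 t; V(33.3) = 733.71 L.
Solute balance: dm/dt = 0 − Q_out C = −Q_out m/V(t).
dm/m = −Q_out dt/(V₀ − 11.300 t); integrating gives ln(m/m₀) = −(Q_out/(Q_in−Q_out)) ln(V/V₀).
m = m₀ (V₀/V)^(Q_out/(Q_in−Q_out)) = 48.8 × (1110/733.71)^(-2.1504) = 20.034 mg.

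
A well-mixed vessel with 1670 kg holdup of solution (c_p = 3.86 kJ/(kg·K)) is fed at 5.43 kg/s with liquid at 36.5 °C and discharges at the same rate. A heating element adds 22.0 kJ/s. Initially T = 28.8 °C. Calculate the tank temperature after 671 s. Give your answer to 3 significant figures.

36.6 °C

First-law balance (no shaft work): M c_p dT/dt = ṁ c_p (T_in − T) + 22.0.
Rearrange: dT/dt = (T_ss − T)/τ with τ = M/ṁ = 307.55 s and T_ss = T_in + Q̇/(ṁ c_p) = 37.550 °C.
T approaches T_ss exponentially: T(t) = T_ss + (T₀ − T_ss) e^(−t/τ).
T(671) = 37.550 + (-8.7496)·e^(−671/307.55) = 37.550 + (-8.7496)·0.11284 = 36.562 °C.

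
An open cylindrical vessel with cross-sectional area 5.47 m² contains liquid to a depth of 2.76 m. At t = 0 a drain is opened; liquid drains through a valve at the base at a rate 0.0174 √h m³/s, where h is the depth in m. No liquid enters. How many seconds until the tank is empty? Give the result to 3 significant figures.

With no inflow, A dh/dt = −0.0174 √h.
This is separable: 2 d(√h)/dt = −0.0174/A, so √h = √h₀ − (0.0174/(2A)) t.
Tank is empty when √h = 0: t_empty = 2A√h₀/0.0174.
t_empty = 2·5.47·√2.76/0.0174 = 10.940·1.6613/0.0174 = 1044.5 s.

1040 s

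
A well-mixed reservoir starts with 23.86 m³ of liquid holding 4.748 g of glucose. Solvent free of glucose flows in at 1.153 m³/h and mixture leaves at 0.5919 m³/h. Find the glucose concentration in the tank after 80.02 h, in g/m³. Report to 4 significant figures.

0.02261 g/m³

Let m(t) be the amount of glucose. Volume: V(t) = V₀ + (Q_in − Q_out) t = 23.86 + 0.561100 t; V(80.02) = 68.7592 m³.
Species balance (pure solvent in): dm/dt = −Q_out · m/V(t).
Separate: dm/m = −Q_out dt/V(t) ⇒ ln(m/m₀) = −(Q_out/(Q_in−Q_out)) ln(V/V₀).
m = m₀ (V₀/V)^(Q_out/(Q_in−Q_out)) = 4.748 × (23.86/68.7592)^(1.05489) = 1.55460 g.
C = m/V = 1.55460/68.7592 = 0.0226093 g/m³.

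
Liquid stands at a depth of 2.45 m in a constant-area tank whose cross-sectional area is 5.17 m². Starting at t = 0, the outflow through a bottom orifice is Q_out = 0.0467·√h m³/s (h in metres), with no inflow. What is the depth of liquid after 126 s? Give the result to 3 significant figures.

Accumulation of liquid (constant cross-section A): A dh/dt = −0.0467 √h.
∫ h^(−1/2) dh = −(0.0467/A) ∫ dt, giving 2√h = 2√h₀ − (0.0467/A) t.
√h = √2.45 − 0.0467·126/(2·5.17) = 1.5652 − 0.56907 = 0.99618.
h = 0.99618² = 0.99237 m.

0.992 m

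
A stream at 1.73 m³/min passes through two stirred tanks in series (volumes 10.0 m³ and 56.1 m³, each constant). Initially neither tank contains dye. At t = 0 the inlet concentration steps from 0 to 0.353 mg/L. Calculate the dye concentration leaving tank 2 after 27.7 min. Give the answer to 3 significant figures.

Species balance on tank i: dCᵢ/dt = (Cᵢ₋₁ − Cᵢ)/τᵢ with τᵢ = Vᵢ/Q.
τ₁ = 10.0/1.73 = 5.7803 min; τ₂ = 56.1/1.73 = 32.428 min.
Tank 1: C₁ = C_in(1 − e^(−t/τ₁)). Tank 2 (τ₁ ≠ τ₂): C₂ = C_in[1 − (τ₁ e^(−t/τ₁) − τ₂ e^(−t/τ₂))/(τ₁ − τ₂)].
At t = 27.7: e^(−t/τ₁) = 0.0082950, e^(−t/τ₂) = 0.42562.
C₂ = 0.353·[1 − (5.7803·0.0082950 − 32.428·0.42562)/(-26.647)] = 0.353·0.48385 = 0.17080 mg/L.

0.171 mg/L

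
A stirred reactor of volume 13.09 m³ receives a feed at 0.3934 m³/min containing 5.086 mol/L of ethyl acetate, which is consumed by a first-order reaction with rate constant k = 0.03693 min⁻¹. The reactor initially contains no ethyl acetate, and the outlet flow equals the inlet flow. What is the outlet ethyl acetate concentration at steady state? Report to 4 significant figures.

Species balance: V dC/dt = Q C_in − Q C − k V C.
At steady state: 0 = Q C_in − (Q + kV) C_ss, so C_ss = Q C_in/(Q + kV).
C_ss = 0.3934·5.086/(0.3934 + 0.03693·13.09) = 2.00083/0.876814 = 2.28194 mol/L.

2.282 mol/L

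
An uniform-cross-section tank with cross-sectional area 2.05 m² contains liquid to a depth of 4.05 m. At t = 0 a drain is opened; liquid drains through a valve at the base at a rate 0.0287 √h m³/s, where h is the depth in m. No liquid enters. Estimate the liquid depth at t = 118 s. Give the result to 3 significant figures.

1.41 m

Volume balance on the tank: A dh/dt = −0.0287 √h.
This is separable: 2 d(√h)/dt = −0.0287/A, so √h = √h₀ − (0.0287/(2A)) t.
√h = √4.05 − 0.0287·118/(2·2.05) = 2.0125 − 0.82600 = 1.1865.
h = 1.1865² = 1.4077 m.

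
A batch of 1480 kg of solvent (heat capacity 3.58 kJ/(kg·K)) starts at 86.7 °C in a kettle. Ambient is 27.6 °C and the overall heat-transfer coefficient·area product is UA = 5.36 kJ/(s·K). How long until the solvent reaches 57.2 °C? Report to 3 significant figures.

684 s

Heat balance on the well-mixed liquid: M c_p dT/dt = −UA(T − T_amb).
τ = M c_p/UA = 988.51 s; T_ss = T_amb = 27.600 °C.
T(t) = T_ss + (T₀ − T_ss)e^(−t/τ); set T = 57.2:
t = −τ ln[(T − T_ss)/(T₀ − T_ss)] = −988.51 · ln(0.50085) = 683.51 s.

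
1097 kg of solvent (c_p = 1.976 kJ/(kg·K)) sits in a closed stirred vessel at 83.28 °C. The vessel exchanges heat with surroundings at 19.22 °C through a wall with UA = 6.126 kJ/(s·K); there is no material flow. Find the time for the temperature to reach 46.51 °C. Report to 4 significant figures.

Lumped-capacitance energy balance: M c_p dT/dt = UA(T_amb − T).
τ = M c_p/UA = 353.848 s; T_ss = T_amb = 19.2200 °C.
T(t) = T_ss + (T₀ − T_ss)e^(−t/τ); set T = 46.51:
t = −τ ln[(T − T_ss)/(T₀ − T_ss)] = −353.848 · ln(0.426007) = 301.938 s.

301.9 s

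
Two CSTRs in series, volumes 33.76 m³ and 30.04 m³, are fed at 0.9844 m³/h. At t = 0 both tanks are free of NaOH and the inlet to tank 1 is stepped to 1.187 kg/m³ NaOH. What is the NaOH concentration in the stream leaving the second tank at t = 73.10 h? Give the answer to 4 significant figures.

Species balance on tank i: dCᵢ/dt = (Cᵢ₋₁ − Cᵢ)/τᵢ with τᵢ = Vᵢ/Q.
τ₁ = 33.76/0.9844 = 34.2950 h; τ₂ = 30.04/0.9844 = 30.5161 h.
Tank 1: C₁ = C_in(1 − e^(−t/τ₁)). Tank 2 (τ₁ ≠ τ₂): C₂ = C_in[1 − (τ₁ e^(−t/τ₁) − τ₂ e^(−t/τ₂))/(τ₁ − τ₂)].
At t = 73.10: e^(−t/τ₁) = 0.118658, e^(−t/τ₂) = 0.0911307.
C₂ = 1.187·[1 − (34.2950·0.118658 − 30.5161·0.0911307)/(3.77895)] = 1.187·0.659047 = 0.782289 kg/m³.

0.7823 kg/m³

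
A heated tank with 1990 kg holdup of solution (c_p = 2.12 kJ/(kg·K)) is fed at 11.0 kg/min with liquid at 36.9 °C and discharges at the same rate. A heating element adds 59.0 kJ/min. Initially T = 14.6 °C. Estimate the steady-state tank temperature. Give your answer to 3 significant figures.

39.4 °C

M c_p dT/dt = ṁ c_p (T_in − T) + Q̇.
At steady state dT/dt = 0 ⇒ T_ss = T_in + Q̇/(ṁ c_p) = 36.9 + 59.0/(11.0·2.12) = 39.430 °C.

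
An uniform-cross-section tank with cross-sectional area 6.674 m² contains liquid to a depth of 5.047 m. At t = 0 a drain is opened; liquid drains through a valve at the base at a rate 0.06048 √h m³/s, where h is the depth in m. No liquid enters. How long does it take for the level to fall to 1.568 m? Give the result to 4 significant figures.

219.5 s

With no inflow, A dh/dt = −0.06048 √h.
∫ h^(−1/2) dh = −(0.06048/A) ∫ dt, giving 2√h = 2√h₀ − (0.06048/A) t.
t = 2A(√h₀ − √h)/0.06048 = 2·6.674·(√5.047 − √1.568)/0.06048
  = 13.3480 × (2.24655 − 1.25220) / 0.06048 = 219.455 s.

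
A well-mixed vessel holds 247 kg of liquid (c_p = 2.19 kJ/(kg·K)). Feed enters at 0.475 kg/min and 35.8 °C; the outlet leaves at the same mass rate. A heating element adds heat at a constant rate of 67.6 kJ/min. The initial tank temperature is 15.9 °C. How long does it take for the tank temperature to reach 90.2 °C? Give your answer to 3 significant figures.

1080 min

Energy balance: M c_p dT/dt = ṁ c_p (T_in − T) + 67.6.
τ = M/ṁ = 520.00 min; T_ss = T_in + Q̇/(ṁ c_p) = 100.78 °C.
T(t) = T_ss + (T₀ − T_ss) e^(−t/τ). Set T = 90.2:
e^(−t/τ) = (90.2 − 100.78)/(15.9 − 100.78) = 0.12469
t = −520.00 · ln(0.12469) = 1082.6 min.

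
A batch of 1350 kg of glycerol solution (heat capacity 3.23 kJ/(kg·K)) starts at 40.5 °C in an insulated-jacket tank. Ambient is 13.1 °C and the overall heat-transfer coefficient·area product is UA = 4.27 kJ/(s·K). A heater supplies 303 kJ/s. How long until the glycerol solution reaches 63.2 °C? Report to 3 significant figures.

M c_p dT/dt = −UA(T − T_amb) + Q̇.
τ = M c_p/UA = 1021.2 s; T_ss = T_amb + Q̇/UA = 13.1 + 303/4.27 = 84.060 °C.
T(t) = T_ss + (T₀ − T_ss)e^(−t/τ); set T = 63.2:
t = −τ ln[(T − T_ss)/(T₀ − T_ss)] = −1021.2 · ln(0.47888) = 751.91 s.

752 s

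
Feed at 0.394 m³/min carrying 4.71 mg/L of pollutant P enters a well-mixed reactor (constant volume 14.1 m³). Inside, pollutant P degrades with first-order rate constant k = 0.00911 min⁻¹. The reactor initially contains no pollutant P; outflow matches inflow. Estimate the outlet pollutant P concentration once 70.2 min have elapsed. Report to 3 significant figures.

3.29 mg/L

Species balance: V dC/dt = Q C_in − Q C − k V C.
This is linear with rate a = Q/V + k = 0.037053 min⁻¹.
C_ss = Q C_in/(Q + kV) = 3.5520 mg/L; C(t) = C_ss + (C₀ − C_ss) e^(−a t).
C(70.2) = 3.5520 + (-3.5520)·e^(−0.037053·70.2) = 3.5520 + (-3.5520)·0.074189 = 3.2885 mg/L.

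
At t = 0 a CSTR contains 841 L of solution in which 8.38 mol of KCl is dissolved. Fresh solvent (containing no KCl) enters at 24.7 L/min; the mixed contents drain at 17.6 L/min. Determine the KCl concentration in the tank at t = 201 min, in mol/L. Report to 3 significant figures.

Let m(t) be the amount of KCl. Volume: V(t) = V₀ + (Q_in − Q_out) t = 841 + 7.1000 t; V(201) = 2268.1 L.
No KCl enters, so dm/dt = −Q_out · (m/V).
dm/m = −Q_out dt/(V₀ + 7.1000 t); integrating gives ln(m/m₀) = −(Q_out/(Q_in−Q_out)) ln(V/V₀).
m = m₀ (V₀/V)^(Q_out/(Q_in−Q_out)) = 8.38 × (841/2268.1)^(2.4789) = 0.71644 mol.
C = m/V = 0.71644/2268.1 = 0.00031588 mol/L.

0.000316 mol/L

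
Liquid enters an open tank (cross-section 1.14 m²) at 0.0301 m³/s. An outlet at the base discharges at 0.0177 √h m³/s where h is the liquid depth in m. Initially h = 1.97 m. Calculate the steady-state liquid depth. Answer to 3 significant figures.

A dh/dt = Q_in − 0.0177 √h. Steady state requires inflow = outflow:
Q_in = 0.0177 √h_ss ⇒ √h_ss = 0.0301/0.0177 = 1.7006.
h_ss = 1.7006² = 2.8919 m. (Since h₀ = 1.97 m < h_ss, the level will rise toward this value.)

2.89 m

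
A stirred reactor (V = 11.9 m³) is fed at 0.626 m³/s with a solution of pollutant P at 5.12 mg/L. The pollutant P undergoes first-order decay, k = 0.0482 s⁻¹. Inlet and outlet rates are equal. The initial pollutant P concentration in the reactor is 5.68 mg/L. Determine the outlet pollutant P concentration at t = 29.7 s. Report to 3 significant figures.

2.82 mg/L

Accumulation = in − out − consumed: V dC/dt = Q C_in − Q C − k V C.
This is linear with rate a = Q/V + k = 0.10081 s⁻¹.
C_ss = Q C_in/(Q + kV) = 2.6719 mg/L; C(t) = C_ss + (C₀ − C_ss) e^(−a t).
C(29.7) = 2.6719 + (3.0081)·e^(−0.10081·29.7) = 2.6719 + (3.0081)·0.050091 = 2.8225 mg/L.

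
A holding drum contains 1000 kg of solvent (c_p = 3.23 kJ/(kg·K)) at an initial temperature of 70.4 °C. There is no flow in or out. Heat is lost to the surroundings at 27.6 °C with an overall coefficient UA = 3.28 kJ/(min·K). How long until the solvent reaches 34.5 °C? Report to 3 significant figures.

Lumped-capacitance energy balance: M c_p dT/dt = UA(T_amb − T).
τ = M c_p/UA = 984.76 min; T_ss = T_amb = 27.600 °C.
T(t) = T_ss + (T₀ − T_ss)e^(−t/τ); set T = 34.5:
t = −τ ln[(T − T_ss)/(T₀ − T_ss)] = −984.76 · ln(0.16121) = 1797.2 min.

1800 min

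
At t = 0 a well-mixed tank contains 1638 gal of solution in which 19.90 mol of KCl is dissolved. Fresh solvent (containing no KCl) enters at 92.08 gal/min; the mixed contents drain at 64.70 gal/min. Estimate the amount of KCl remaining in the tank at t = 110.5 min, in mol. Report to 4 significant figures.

1.679 mol

Let m(t) be the amount of KCl. Volume: V(t) = V₀ + (Q_in − Q_out) t = 1638 + 27.3800 t; V(110.5) = 4663.49 gal.
No KCl enters, so dm/dt = −Q_out · (m/V).
Separate: dm/m = −Q_out dt/V(t) ⇒ ln(m/m₀) = −(Q_out/(Q_in−Q_out)) ln(V/V₀).
m = m₀ (V₀/V)^(Q_out/(Q_in−Q_out)) = 19.90 × (1638/4663.49)^(2.36304) = 1.67917 mol.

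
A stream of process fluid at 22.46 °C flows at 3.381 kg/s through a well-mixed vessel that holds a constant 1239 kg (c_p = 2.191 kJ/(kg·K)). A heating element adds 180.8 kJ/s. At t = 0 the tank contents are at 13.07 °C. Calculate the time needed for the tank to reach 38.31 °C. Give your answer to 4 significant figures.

503.4 s

First-law balance (no shaft work): M c_p dT/dt = ṁ c_p (T_in − T) + 180.8.
τ = M/ṁ = 366.460 s; T_ss = T_in + Q̇/(ṁ c_p) = 46.8668 °C.
T(t) = T_ss + (T₀ − T_ss) e^(−t/τ). Set T = 38.31:
e^(−t/τ) = (38.31 − 46.8668)/(13.07 − 46.8668) = 0.253184
t = −366.460 · ln(0.253184) = 503.383 s.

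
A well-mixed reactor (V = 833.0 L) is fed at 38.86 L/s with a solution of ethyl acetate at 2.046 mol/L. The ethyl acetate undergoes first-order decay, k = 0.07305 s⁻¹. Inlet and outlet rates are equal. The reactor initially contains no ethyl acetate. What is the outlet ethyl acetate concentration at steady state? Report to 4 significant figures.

Accumulation = in − out − consumed: V dC/dt = Q C_in − Q C − k V C.
At steady state: 0 = Q C_in − (Q + kV) C_ss, so C_ss = Q C_in/(Q + kV).
C_ss = 38.86·2.046/(38.86 + 0.07305·833.0) = 79.5076/99.7107 = 0.797383 mol/L.

0.7974 mol/L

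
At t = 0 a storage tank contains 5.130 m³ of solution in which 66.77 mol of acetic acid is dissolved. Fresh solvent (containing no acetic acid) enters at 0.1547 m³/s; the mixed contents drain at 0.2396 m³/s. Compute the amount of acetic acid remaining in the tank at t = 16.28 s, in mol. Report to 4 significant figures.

27.53 mol

Let m(t) be the amount of acetic acid. Volume: V(t) = V₀ + (Q_in − Q_out) t = 5.130 − 0.0849000 t; V(16.28) = 3.74783 m³.
Solute balance: dm/dt = 0 − Q_out C = −Q_out m/V(t).
dm/m = −Q_out dt/(V₀ − 0.0849000 t); integrating gives ln(m/m₀) = −(Q_out/(Q_in−Q_out)) ln(V/V₀).
m = m₀ (V₀/V)^(Q_out/(Q_in−Q_out)) = 66.77 × (5.130/3.74783)^(-2.82214) = 27.5307 mol.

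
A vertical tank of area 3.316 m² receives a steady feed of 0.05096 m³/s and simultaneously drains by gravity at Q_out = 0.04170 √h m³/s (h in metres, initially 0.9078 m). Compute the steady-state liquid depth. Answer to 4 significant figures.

Level balance: A dh/dt = 0.05096 − 0.04170 √h. Setting dh/dt = 0:
Q_in = 0.04170 √h_ss ⇒ √h_ss = 0.05096/0.04170 = 1.22206.
h_ss = 1.22206² = 1.49344 m. (Since h₀ = 0.9078 m < h_ss, the level will rise toward this value.)

1.493 m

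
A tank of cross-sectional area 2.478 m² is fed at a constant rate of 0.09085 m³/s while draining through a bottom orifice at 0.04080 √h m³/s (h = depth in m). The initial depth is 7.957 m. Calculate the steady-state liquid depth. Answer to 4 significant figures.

Level balance: A dh/dt = 0.09085 − 0.04080 √h. Setting dh/dt = 0:
Q_in = 0.04080 √h_ss ⇒ √h_ss = 0.09085/0.04080 = 2.22672.
h_ss = 2.22672² = 4.95826 m. (Since h₀ = 7.957 m > h_ss, the level will fall toward this value.)

4.958 m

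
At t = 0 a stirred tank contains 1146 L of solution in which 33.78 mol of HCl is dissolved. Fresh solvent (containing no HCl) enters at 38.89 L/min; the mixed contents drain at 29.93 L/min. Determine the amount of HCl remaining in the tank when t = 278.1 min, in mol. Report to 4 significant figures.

0.7128 mol

Let m(t) be the amount of HCl. Volume: V(t) = V₀ + (Q_in − Q_out) t = 1146 + 8.96000 t; V(278.1) = 3637.78 L.
No HCl enters, so dm/dt = −Q_out · (m/V).
dm/m = −Q_out dt/(V₀ + 8.96000 t); integrating gives ln(m/m₀) = −(Q_out/(Q_in−Q_out)) ln(V/V₀).
m = m₀ (V₀/V)^(Q_out/(Q_in−Q_out)) = 33.78 × (1146/3637.78)^(3.34040) = 0.712759 mol.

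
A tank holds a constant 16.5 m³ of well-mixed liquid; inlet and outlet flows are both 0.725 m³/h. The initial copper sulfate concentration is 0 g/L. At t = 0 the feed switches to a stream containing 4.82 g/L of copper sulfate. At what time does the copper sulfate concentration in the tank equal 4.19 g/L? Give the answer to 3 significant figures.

Species balance: V dC/dt = Q(C_in − C) ⇒ τ = V/Q = 22.759 h.
C(t) = C_in + (C₀ − C_in) e^(−t/τ). Set C = 4.19 and solve for t:
e^(−t/τ) = (C − C_in)/(C₀ − C_in) = (4.19 − 4.82)/(0 − 4.82) = 0.13071
t = −τ ln(…) = 22.759 × 2.0348 = 46.309 h.

46.3 h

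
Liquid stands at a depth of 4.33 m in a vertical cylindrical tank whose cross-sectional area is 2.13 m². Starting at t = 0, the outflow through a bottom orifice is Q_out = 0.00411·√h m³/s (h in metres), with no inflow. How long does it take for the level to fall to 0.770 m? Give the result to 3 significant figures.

1250 s

A dh/dt = −Q_out = −0.00411 √h.
Separate and integrate: 2(√h − √h₀) = −(0.00411/A) t.
t = 2A(√h₀ − √h)/0.00411 = 2·2.13·(√4.33 − √0.770)/0.00411
  = 4.2600 × (2.0809 − 0.87750) / 0.00411 = 1247.3 s.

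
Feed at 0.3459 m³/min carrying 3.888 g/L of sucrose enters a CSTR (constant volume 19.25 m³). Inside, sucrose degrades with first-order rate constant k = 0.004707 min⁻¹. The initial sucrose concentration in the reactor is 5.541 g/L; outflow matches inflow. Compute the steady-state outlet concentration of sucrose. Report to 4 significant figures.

Species balance: V dC/dt = Q C_in − Q C − k V C.
At steady state: 0 = Q C_in − (Q + kV) C_ss, so C_ss = Q C_in/(Q + kV).
C_ss = 0.3459·3.888/(0.3459 + 0.004707·19.25) = 1.34486/0.436510 = 3.08094 g/L.

3.081 g/L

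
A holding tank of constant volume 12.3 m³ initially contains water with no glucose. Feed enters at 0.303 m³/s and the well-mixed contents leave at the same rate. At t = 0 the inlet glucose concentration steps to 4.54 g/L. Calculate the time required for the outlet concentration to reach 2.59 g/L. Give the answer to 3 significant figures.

34.3 s

Accumulation = in − out for the solute gives V dC/dt = Q(C_in − C), so τ = V/Q = 40.594 s.
C(t) = C_in + (C₀ − C_in) e^(−t/τ). Set C = 2.59 and solve for t:
e^(−t/τ) = (C − C_in)/(C₀ − C_in) = (2.59 − 4.54)/(0 − 4.54) = 0.42952
t = −τ ln(…) = 40.594 × 0.84510 = 34.306 s.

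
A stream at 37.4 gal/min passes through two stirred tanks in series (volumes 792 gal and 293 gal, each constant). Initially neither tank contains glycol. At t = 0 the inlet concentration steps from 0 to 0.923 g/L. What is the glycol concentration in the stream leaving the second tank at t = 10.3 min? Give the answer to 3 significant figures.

0.168 g/L

Time constants: τᵢ = Vᵢ/Q for each well-mixed tank.
τ₁ = 792/37.4 = 21.176 min; τ₂ = 293/37.4 = 7.8342 min.
Tank 1: C₁ = C_in(1 − e^(−t/τ₁)). Tank 2 (τ₁ ≠ τ₂): C₂ = C_in[1 − (τ₁ e^(−t/τ₁) − τ₂ e^(−t/τ₂))/(τ₁ − τ₂)].
At t = 10.3: e^(−t/τ₁) = 0.61484, e^(−t/τ₂) = 0.26854.
C₂ = 0.923·[1 − (21.176·0.61484 − 7.8342·0.26854)/(13.342)] = 0.923·0.18182 = 0.16782 g/L.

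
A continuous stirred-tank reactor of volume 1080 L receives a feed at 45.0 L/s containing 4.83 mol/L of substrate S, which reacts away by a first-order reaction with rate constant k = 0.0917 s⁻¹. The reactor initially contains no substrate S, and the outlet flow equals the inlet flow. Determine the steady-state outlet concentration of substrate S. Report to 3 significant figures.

1.51 mol/L

V dC/dt = Q(C_in − C) − k V C.
At steady state: 0 = Q C_in − (Q + kV) C_ss, so C_ss = Q C_in/(Q + kV).
C_ss = 45.0·4.83/(45.0 + 0.0917·1080) = 217.35/144.04 = 1.5090 mol/L.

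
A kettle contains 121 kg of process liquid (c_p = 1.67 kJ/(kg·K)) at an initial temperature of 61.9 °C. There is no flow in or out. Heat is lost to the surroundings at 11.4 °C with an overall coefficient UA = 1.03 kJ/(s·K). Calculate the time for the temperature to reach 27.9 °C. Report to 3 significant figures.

M c_p dT/dt = −UA(T − T_amb).
τ = M c_p/UA = 196.18 s; T_ss = T_amb = 11.400 °C.
T(t) = T_ss + (T₀ − T_ss)e^(−t/τ); set T = 27.9:
t = −τ ln[(T − T_ss)/(T₀ − T_ss)] = −196.18 · ln(0.32673) = 219.45 s.

219 s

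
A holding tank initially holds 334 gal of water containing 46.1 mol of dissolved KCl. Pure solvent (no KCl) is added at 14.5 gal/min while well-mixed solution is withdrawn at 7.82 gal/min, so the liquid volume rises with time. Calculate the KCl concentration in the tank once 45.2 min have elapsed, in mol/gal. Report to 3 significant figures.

Total volume: dV/dt = Q_in − Q_out = 6.6800 gal/min, so V(t) = 334 + 6.6800 t and V(45.2) = 635.94 gal.
Solute balance: dm/dt = 0 − Q_out C = −Q_out m/V(t).
dm/m = −Q_out dt/(V₀ + 6.6800 t); integrating gives ln(m/m₀) = −(Q_out/(Q_in−Q_out)) ln(V/V₀).
m = m₀ (V₀/V)^(Q_out/(Q_in−Q_out)) = 46.1 × (334/635.94)^(1.1707) = 21.692 mol.
C = m/V = 21.692/635.94 = 0.034111 mol/gal.

0.0341 mol/gal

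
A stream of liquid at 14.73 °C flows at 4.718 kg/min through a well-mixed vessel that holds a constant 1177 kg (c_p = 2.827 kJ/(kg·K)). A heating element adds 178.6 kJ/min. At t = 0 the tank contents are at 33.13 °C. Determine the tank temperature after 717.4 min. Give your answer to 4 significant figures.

Energy balance: M c_p dT/dt = ṁ c_p (T_in − T) + 178.6.
Rearrange: dT/dt = (T_ss − T)/τ with τ = M/ṁ = 249.470 min and T_ss = T_in + Q̇/(ṁ c_p) = 28.1205 °C.
This is linear first-order; T(t) = T_ss + (T₀ − T_ss) e^(−t/τ).
T(717.4) = 28.1205 + (5.00947)·e^(−717.4/249.470) = 28.1205 + (5.00947)·0.0563769 = 28.4029 °C.

28.40 °C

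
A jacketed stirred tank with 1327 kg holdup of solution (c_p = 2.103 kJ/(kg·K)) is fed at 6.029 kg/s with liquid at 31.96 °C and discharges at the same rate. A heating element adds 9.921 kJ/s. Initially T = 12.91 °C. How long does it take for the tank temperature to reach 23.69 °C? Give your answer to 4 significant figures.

M c_p dT/dt = ṁ c_p (T_in − T) + Q̇.
τ = M/ṁ = 220.103 s; T_ss = T_in + Q̇/(ṁ c_p) = 32.7425 °C.
T(t) = T_ss + (T₀ − T_ss) e^(−t/τ). Set T = 23.69:
e^(−t/τ) = (23.69 − 32.7425)/(12.91 − 32.7425) = 0.456447
t = −220.103 · ln(0.456447) = 172.623 s.

172.6 s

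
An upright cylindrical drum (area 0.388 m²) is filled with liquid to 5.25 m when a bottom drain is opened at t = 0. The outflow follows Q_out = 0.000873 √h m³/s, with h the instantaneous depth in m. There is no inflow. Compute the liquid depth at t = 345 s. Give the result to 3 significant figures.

A dh/dt = −Q_out = −0.000873 √h.
This is separable: 2 d(√h)/dt = −0.000873/A, so √h = √h₀ − (0.000873/(2A)) t.
√h = √5.25 − 0.000873·345/(2·0.388) = 2.2913 − 0.38812 = 1.9032.
h = 1.9032² = 3.6220 m.

3.62 m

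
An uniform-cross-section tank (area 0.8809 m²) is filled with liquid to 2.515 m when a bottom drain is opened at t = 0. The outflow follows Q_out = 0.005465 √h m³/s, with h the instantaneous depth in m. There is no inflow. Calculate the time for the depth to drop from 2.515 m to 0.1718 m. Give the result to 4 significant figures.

377.6 s

With no inflow, A dh/dt = −0.005465 √h.
∫ h^(−1/2) dh = −(0.005465/A) ∫ dt, giving 2√h = 2√h₀ − (0.005465/A) t.
t = 2A(√h₀ − √h)/0.005465 = 2·0.8809·(√2.515 − √0.1718)/0.005465
  = 1.76180 × (1.58588 − 0.414488) / 0.005465 = 377.630 s.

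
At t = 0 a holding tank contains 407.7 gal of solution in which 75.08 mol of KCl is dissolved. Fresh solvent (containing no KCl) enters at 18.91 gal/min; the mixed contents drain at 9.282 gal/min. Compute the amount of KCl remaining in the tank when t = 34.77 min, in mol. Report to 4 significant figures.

42.13 mol

Total volume: dV/dt = Q_in − Q_out = 9.62800 gal/min, so V(t) = 407.7 + 9.62800 t and V(34.77) = 742.466 gal.
No KCl enters, so dm/dt = −Q_out · (m/V).
Separate: dm/m = −Q_out dt/V(t) ⇒ ln(m/m₀) = −(Q_out/(Q_in−Q_out)) ln(V/V₀).
m = m₀ (V₀/V)^(Q_out/(Q_in−Q_out)) = 75.08 × (407.7/742.466)^(0.964063) = 42.1254 mol.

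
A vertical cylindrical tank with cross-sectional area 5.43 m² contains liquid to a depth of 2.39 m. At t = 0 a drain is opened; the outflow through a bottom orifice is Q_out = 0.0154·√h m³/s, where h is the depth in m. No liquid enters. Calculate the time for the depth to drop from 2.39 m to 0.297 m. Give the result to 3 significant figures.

A dh/dt = −Q_out = −0.0154 √h.
This is separable: 2 d(√h)/dt = −0.0154/A, so √h = √h₀ − (0.0154/(2A)) t.
t = 2A(√h₀ − √h)/0.0154 = 2·5.43·(√2.39 − √0.297)/0.0154
  = 10.860 × (1.5460 − 0.54498) / 0.0154 = 705.89 s.

706 s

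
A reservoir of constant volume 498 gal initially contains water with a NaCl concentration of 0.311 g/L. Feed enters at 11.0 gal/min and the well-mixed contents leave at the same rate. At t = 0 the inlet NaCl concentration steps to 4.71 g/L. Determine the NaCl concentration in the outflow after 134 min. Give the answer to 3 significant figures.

Accumulation = in − out for the solute gives V dC/dt = Q(C_in − C).
Time constant τ = V/Q = 498/11.0 = 45.273 min.
Solution: C(t) = C_in + (C₀ − C_in) e^(−t/τ).
C(134) = 4.71 + (0.311 − 4.71)·e^(−134/45.273) = 4.71 + (-4.3990)·0.051827 = 4.4820 g/L.

4.48 g/L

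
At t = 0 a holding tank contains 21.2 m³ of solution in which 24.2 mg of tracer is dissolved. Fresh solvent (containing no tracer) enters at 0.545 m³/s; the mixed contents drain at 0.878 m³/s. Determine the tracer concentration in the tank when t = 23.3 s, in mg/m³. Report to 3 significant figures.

0.541 mg/m³

Let m(t) be the amount of tracer. Volume: V(t) = V₀ + (Q_in − Q_out) t = 21.2 − 0.33300 t; V(23.3) = 13.441 m³.
No tracer enters, so dm/dt = −Q_out · (m/V).
Separate: dm/m = −Q_out dt/V(t) ⇒ ln(m/m₀) = −(Q_out/(Q_in−Q_out)) ln(V/V₀).
m = m₀ (V₀/V)^(Q_out/(Q_in−Q_out)) = 24.2 × (21.2/13.441)^(-2.6366) = 7.2782 mg.
C = m/V = 7.2782/13.441 = 0.54149 mg/m³.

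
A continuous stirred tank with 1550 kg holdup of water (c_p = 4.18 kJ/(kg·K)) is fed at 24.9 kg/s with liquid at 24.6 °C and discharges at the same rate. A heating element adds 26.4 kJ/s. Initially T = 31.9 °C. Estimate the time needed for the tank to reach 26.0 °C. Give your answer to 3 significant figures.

113 s

Energy balance: M c_p dT/dt = ṁ c_p (T_in − T) + 26.4.
τ = M/ṁ = 62.249 s; T_ss = T_in + Q̇/(ṁ c_p) = 24.854 °C.
T(t) = T_ss + (T₀ − T_ss) e^(−t/τ). Set T = 26.0:
e^(−t/τ) = (26.0 − 24.854)/(31.9 − 24.854) = 0.16269
t = −62.249 · ln(0.16269) = 113.04 s.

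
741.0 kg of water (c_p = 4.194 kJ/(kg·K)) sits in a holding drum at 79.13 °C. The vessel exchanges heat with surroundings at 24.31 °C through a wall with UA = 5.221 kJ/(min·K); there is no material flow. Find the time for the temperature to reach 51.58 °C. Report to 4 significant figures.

415.6 min

M c_p dT/dt = −UA(T − T_amb).
τ = M c_p/UA = 595.241 min; T_ss = T_amb = 24.3100 °C.
T(t) = T_ss + (T₀ − T_ss)e^(−t/τ); set T = 51.58:
t = −τ ln[(T − T_ss)/(T₀ − T_ss)] = −595.241 · ln(0.497446) = 415.638 min.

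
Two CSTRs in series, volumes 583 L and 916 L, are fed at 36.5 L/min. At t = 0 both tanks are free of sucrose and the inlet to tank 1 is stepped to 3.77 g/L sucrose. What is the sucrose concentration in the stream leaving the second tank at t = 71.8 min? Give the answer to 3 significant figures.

Time constants: τᵢ = Vᵢ/Q for each well-mixed tank.
τ₁ = 583/36.5 = 15.973 min; τ₂ = 916/36.5 = 25.096 min.
Tank 1: C₁ = C_in(1 − e^(−t/τ₁)). Tank 2 (τ₁ ≠ τ₂): C₂ = C_in[1 − (τ₁ e^(−t/τ₁) − τ₂ e^(−t/τ₂))/(τ₁ − τ₂)].
At t = 71.8: e^(−t/τ₁) = 0.011162, e^(−t/τ₂) = 0.057210.
C₂ = 3.77·[1 − (15.973·0.011162 − 25.096·0.057210)/(-9.1233)] = 3.77·0.86217 = 3.2504 g/L.

3.25 g/L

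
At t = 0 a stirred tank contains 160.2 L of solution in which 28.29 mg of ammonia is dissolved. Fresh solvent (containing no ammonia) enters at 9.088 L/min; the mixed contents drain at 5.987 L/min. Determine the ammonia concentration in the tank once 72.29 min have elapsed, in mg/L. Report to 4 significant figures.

0.01358 mg/L

Total volume: dV/dt = Q_in − Q_out = 3.10100 L/min, so V(t) = 160.2 + 3.10100 t and V(72.29) = 384.371 L.
No ammonia enters, so dm/dt = −Q_out · (m/V).
dm/m = −Q_out dt/(V₀ + 3.10100 t); integrating gives ln(m/m₀) = −(Q_out/(Q_in−Q_out)) ln(V/V₀).
m = m₀ (V₀/V)^(Q_out/(Q_in−Q_out)) = 28.29 × (160.2/384.371)^(1.93067) = 5.22166 mg.
C = m/V = 5.22166/384.371 = 0.0135849 mg/L.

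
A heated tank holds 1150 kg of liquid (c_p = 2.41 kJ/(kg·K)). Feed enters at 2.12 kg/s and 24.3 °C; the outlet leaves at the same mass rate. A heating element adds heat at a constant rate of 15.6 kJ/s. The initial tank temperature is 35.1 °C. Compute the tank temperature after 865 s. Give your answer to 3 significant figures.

M c_p dT/dt = ṁ c_p (T_in − T) + Q̇.
Rearrange: dT/dt = (T_ss − T)/τ with τ = M/ṁ = 542.45 s and T_ss = T_in + Q̇/(ṁ c_p) = 27.353 °C.
Integrating: T(t) = T_ss + (T₀ − T_ss) e^(−t/τ).
T(865) = 27.353 + (7.7467)·e^(−865/542.45) = 27.353 + (7.7467)·0.20299 = 28.926 °C.

28.9 °C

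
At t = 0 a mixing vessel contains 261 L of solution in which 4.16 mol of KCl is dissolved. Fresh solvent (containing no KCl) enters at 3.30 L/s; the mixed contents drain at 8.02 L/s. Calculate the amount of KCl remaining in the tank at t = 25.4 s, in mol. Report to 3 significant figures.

Let m(t) be the amount of KCl. Volume: V(t) = V₀ + (Q_in − Q_out) t = 261 − 4.7200 t; V(25.4) = 141.11 L.
Solute balance: dm/dt = 0 − Q_out C = −Q_out m/V(t).
dm/m = −Q_out dt/(V₀ − 4.7200 t); integrating gives ln(m/m₀) = −(Q_out/(Q_in−Q_out)) ln(V/V₀).
m = m₀ (V₀/V)^(Q_out/(Q_in−Q_out)) = 4.16 × (261/141.11)^(-1.6992) = 1.4632 mol.

1.46 mol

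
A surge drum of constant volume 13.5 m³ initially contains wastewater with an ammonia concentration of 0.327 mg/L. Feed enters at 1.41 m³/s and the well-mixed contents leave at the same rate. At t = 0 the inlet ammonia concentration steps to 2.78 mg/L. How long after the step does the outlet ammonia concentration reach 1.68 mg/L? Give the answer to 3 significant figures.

Species balance: V dC/dt = Q(C_in − C) ⇒ τ = V/Q = 9.5745 s.
C(t) = C_in + (C₀ − C_in) e^(−t/τ). Set C = 1.68 and solve for t:
e^(−t/τ) = (C − C_in)/(C₀ − C_in) = (1.68 − 2.78)/(0.327 − 2.78) = 0.44843
t = −τ ln(…) = 9.5745 × 0.80200 = 7.6787 s.

7.68 s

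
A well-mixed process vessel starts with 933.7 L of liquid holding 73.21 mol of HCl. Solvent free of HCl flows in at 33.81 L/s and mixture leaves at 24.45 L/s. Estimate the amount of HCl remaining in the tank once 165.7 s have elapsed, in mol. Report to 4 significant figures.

Total volume: dV/dt = Q_in − Q_out = 9.36000 L/s, so V(t) = 933.7 + 9.36000 t and V(165.7) = 2484.65 L.
No HCl enters, so dm/dt = −Q_out · (m/V).
dm/m = −Q_out dt/(V₀ + 9.36000 t); integrating gives ln(m/m₀) = −(Q_out/(Q_in−Q_out)) ln(V/V₀).
m = m₀ (V₀/V)^(Q_out/(Q_in−Q_out)) = 73.21 × (933.7/2484.65)^(2.61218) = 5.67861 mol.

5.679 mol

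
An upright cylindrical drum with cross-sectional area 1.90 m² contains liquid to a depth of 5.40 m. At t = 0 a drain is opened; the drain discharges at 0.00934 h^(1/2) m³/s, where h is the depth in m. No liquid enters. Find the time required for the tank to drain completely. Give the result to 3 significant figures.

Unsteady balance on liquid volume: A dh/dt = −0.00934 √h.
∫ h^(−1/2) dh = −(0.00934/A) ∫ dt, giving 2√h = 2√h₀ − (0.00934/A) t.
Set h = 0: 2√h₀ = (0.00934/A) t_empty ⇒ t_empty = 2A√h₀/0.00934.
t_empty = 2·1.90·√5.40/0.00934 = 3.8000·2.3238/0.00934 = 945.44 s.

945 s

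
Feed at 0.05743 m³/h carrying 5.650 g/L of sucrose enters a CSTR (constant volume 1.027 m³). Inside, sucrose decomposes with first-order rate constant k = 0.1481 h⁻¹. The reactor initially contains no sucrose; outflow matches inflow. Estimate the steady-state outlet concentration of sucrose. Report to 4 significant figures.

Accumulation = in − out − consumed: V dC/dt = Q C_in − Q C − k V C.
At steady state: 0 = Q C_in − (Q + kV) C_ss, so C_ss = Q C_in/(Q + kV).
C_ss = 0.05743·5.650/(0.05743 + 0.1481·1.027) = 0.324480/0.209529 = 1.54862 g/L.

1.549 g/L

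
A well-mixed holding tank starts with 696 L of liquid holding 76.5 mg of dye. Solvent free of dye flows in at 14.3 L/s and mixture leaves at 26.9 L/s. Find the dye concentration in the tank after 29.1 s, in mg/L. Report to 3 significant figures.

Let m(t) be the amount of dye. Volume: V(t) = V₀ + (Q_in − Q_out) t = 696 − 12.600 t; V(29.1) = 329.34 L.
No dye enters, so dm/dt = −Q_out · (m/V).
Separate: dm/m = −Q_out dt/V(t) ⇒ ln(m/m₀) = −(Q_out/(Q_in−Q_out)) ln(V/V₀).
m = m₀ (V₀/V)^(Q_out/(Q_in−Q_out)) = 76.5 × (696/329.34)^(-2.1349) = 15.484 mg.
C = m/V = 15.484/329.34 = 0.047016 mg/L.

0.0470 mg/L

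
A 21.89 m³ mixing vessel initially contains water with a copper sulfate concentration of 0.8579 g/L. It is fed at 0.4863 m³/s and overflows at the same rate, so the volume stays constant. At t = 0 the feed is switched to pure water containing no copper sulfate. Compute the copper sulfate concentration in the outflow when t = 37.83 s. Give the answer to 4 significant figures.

0.3702 g/L

Unsteady species balance (constant V, well mixed): V dC/dt = Q(C_in − C).
Time constant τ = V/Q = 21.89/0.4863 = 45.0134 s.
Integrating: C(t) = C_in + (C₀ − C_in) e^(−t/τ).
C(37.83) = 0 + (0.8579 − 0)·e^(−37.83/45.0134) = 0 + (0.857900)·0.431531 = 0.370210 g/L.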